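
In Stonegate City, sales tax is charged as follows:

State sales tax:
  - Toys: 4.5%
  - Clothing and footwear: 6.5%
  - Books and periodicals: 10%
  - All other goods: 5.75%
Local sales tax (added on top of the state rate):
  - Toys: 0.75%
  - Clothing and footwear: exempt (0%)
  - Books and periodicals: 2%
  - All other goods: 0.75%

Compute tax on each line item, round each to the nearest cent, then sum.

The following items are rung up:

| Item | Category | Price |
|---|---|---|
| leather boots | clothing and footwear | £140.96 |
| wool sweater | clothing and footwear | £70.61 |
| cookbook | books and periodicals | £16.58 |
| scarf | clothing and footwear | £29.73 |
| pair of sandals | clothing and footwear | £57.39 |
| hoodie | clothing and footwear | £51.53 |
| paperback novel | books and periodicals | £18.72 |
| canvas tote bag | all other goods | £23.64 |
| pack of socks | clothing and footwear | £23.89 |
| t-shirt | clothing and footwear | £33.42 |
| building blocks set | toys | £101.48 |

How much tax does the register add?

Leather boots £140.96: clothing and footwear → 6.5% + 0% local = 6.5% → £9.16
Wool sweater £70.61: clothing and footwear → 6.5% + 0% local = 6.5% → £4.59
Cookbook £16.58: books and periodicals → 10% + 2% local = 12% → £1.99
Scarf £29.73: clothing and footwear → 6.5% + 0% local = 6.5% → £1.93
Pair of sandals £57.39: clothing and footwear → 6.5% + 0% local = 6.5% → £3.73
Hoodie £51.53: clothing and footwear → 6.5% + 0% local = 6.5% → £3.35
Paperback novel £18.72: books and periodicals → 10% + 2% local = 12% → £2.25
Canvas tote bag £23.64: all other goods → 5.75% + 0.75% local = 6.5% → £1.54
Pack of socks £23.89: clothing and footwear → 6.5% + 0% local = 6.5% → £1.55
T-shirt £33.42: clothing and footwear → 6.5% + 0% local = 6.5% → £2.17
Building blocks set £101.48: toys → 4.5% + 0.75% local = 5.25% → £5.33
Total tax = £9.16 + £4.59 + £1.99 + £1.93 + £3.73 + £3.35 + £2.25 + £1.54 + £1.55 + £2.17 + £5.33 = £37.59

£37.59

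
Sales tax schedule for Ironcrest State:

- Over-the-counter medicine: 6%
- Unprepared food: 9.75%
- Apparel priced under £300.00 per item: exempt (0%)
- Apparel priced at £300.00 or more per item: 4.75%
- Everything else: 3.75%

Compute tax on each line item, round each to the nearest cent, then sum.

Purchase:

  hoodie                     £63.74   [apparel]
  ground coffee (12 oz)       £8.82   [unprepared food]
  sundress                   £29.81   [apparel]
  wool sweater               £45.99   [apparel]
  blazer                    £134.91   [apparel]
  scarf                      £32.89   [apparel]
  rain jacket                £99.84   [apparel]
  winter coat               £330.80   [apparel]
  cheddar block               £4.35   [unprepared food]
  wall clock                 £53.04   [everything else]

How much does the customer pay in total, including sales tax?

Hoodie £63.74: apparel, under £300.00 → 0% → £0.00
Ground coffee (12 oz) £8.82: unprepared food → 9.75% → £0.86
Sundress £29.81: apparel, under £300.00 → 0% → £0.00
Wool sweater £45.99: apparel, under £300.00 → 0% → £0.00
Blazer £134.91: apparel, under £300.00 → 0% → £0.00
Scarf £32.89: apparel, under £300.00 → 0% → £0.00
Rain jacket £99.84: apparel, under £300.00 → 0% → £0.00
Winter coat £330.80: apparel, £300.00 or more → 4.75% → £15.71
Cheddar block £4.35: unprepared food → 9.75% → £0.42
Wall clock £53.04: everything else → 3.75% → £1.99
Subtotal = £804.19; tax = £18.98; total due = £823.17

£823.17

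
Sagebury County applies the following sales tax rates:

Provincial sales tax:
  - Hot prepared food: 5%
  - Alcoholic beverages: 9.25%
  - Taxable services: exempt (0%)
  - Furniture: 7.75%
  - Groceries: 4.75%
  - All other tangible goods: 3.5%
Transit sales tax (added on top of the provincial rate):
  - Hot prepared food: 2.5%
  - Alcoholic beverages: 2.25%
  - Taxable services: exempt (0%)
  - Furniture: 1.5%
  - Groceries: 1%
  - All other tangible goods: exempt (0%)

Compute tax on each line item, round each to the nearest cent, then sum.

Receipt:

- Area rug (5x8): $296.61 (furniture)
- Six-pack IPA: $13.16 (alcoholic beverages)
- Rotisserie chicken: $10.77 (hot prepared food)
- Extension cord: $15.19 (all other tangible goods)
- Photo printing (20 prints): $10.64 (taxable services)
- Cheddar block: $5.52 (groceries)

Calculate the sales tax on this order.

$30.61

Area rug (5x8) $296.61: furniture → 7.75% + 1.5% transit = 9.25% → $27.44
Six-pack IPA $13.16: alcoholic beverages → 9.25% + 2.25% transit = 11.5% → $1.51
Rotisserie chicken $10.77: hot prepared food → 5% + 2.5% transit = 7.5% → $0.81
Extension cord $15.19: all other tangible goods → 3.5% + 0% transit = 3.5% → $0.53
Photo printing (20 prints) $10.64: taxable services → 0% + 0% transit = 0% → $0.00
Cheddar block $5.52: groceries → 4.75% + 1% transit = 5.75% → $0.32
Total tax = $27.44 + $1.51 + $0.81 + $0.53 + $0.32 = $30.61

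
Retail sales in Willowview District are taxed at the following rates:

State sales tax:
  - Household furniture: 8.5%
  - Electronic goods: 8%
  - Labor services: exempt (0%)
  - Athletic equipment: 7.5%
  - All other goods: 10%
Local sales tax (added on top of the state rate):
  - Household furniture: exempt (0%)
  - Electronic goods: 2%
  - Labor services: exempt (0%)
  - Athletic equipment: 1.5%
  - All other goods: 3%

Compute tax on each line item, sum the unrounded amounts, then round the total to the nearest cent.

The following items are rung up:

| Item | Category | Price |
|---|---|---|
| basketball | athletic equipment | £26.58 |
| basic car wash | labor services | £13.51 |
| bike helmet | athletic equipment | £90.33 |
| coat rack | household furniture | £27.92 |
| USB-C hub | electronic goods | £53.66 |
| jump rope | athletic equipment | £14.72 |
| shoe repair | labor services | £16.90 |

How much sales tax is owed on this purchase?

£19.59

Basketball £26.58: athletic equipment → 7.5% + 1.5% local = 9% → £2.3922
Basic car wash £13.51: labor services → 0% + 0% local = 0% → £0.00
Bike helmet £90.33: athletic equipment → 7.5% + 1.5% local = 9% → £8.1297
Coat rack £27.92: household furniture → 8.5% + 0% local = 8.5% → £2.3732
USB-C hub £53.66: electronic goods → 8% + 2% local = 10% → £5.366
Jump rope £14.72: athletic equipment → 7.5% + 1.5% local = 9% → £1.3248
Shoe repair £16.90: labor services → 0% + 0% local = 0% → £0.00
Unrounded tax sum = £19.5859 → £19.59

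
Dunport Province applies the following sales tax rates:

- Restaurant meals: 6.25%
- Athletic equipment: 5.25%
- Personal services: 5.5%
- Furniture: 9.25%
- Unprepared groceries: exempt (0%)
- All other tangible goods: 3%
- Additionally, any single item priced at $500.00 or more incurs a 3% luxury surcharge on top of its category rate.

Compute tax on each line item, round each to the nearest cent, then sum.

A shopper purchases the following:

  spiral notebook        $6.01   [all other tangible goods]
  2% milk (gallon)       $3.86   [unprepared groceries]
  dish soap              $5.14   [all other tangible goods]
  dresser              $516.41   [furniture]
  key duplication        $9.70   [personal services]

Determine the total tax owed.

$64.12

Spiral notebook $6.01: all other tangible goods → 3% → $0.18
2% milk (gallon) $3.86: unprepared groceries → 0% → $0.00
Dish soap $5.14: all other tangible goods → 3% → $0.15
Dresser $516.41: furniture → 9.25% + 3% surcharge = 12.25% → $63.26
Key duplication $9.70: personal services → 5.5% → $0.53
Total tax = $0.18 + $0.15 + $63.26 + $0.53 = $64.12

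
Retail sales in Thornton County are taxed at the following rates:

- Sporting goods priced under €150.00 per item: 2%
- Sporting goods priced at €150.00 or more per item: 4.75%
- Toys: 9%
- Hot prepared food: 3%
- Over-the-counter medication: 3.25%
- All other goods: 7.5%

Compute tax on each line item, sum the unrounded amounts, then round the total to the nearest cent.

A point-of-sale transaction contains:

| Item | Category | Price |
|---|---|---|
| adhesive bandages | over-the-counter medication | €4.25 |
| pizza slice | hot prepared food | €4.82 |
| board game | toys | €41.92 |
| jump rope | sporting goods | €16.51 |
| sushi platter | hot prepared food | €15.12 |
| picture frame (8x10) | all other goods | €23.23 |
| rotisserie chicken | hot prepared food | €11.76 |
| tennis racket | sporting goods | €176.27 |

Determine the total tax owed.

€15.31

Adhesive bandages €4.25: over-the-counter medication → 3.25% → €0.138125
Pizza slice €4.82: hot prepared food → 3% → €0.1446
Board game €41.92: toys → 9% → €3.7728
Jump rope €16.51: sporting goods, under €150.00 → 2% → €0.3302
Sushi platter €15.12: hot prepared food → 3% → €0.4536
Picture frame (8x10) €23.23: all other goods → 7.5% → €1.74225
Rotisserie chicken €11.76: hot prepared food → 3% → €0.3528
Tennis racket €176.27: sporting goods, €150.00 or more → 4.75% → €8.372825
Unrounded tax sum = €15.3072 → €15.31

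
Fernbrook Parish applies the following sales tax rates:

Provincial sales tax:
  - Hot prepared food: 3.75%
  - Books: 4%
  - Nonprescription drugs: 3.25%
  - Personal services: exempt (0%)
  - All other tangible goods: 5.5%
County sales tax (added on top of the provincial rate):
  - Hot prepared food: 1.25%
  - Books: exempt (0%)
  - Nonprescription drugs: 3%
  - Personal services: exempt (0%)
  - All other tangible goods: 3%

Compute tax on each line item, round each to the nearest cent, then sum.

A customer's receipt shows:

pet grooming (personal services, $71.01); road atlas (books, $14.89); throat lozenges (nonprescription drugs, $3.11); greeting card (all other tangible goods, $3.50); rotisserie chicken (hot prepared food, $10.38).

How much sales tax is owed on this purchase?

Pet grooming $71.01: personal services → 0% + 0% county = 0% → $0.00
Road atlas $14.89: books → 4% + 0% county = 4% → $0.60
Throat lozenges $3.11: nonprescription drugs → 3.25% + 3% county = 6.25% → $0.19
Greeting card $3.50: all other tangible goods → 5.5% + 3% county = 8.5% → $0.30
Rotisserie chicken $10.38: hot prepared food → 3.75% + 1.25% county = 5% → $0.52
Total tax = $0.60 + $0.19 + $0.30 + $0.52 = $1.61

$1.61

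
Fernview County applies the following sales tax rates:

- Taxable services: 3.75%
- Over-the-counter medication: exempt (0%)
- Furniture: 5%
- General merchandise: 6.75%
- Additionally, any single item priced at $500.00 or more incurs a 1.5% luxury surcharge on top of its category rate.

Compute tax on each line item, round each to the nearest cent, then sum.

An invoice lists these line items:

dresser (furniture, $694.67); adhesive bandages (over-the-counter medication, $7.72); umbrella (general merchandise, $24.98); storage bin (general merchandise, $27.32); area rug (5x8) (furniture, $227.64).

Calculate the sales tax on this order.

$60.06

Dresser $694.67: furniture → 5% + 1.5% surcharge = 6.5% → $45.15
Adhesive bandages $7.72: over-the-counter medication → 0% → $0.00
Umbrella $24.98: general merchandise → 6.75% → $1.69
Storage bin $27.32: general merchandise → 6.75% → $1.84
Area rug (5x8) $227.64: furniture → 5% → $11.38
Total tax = $45.15 + $1.69 + $1.84 + $11.38 = $60.06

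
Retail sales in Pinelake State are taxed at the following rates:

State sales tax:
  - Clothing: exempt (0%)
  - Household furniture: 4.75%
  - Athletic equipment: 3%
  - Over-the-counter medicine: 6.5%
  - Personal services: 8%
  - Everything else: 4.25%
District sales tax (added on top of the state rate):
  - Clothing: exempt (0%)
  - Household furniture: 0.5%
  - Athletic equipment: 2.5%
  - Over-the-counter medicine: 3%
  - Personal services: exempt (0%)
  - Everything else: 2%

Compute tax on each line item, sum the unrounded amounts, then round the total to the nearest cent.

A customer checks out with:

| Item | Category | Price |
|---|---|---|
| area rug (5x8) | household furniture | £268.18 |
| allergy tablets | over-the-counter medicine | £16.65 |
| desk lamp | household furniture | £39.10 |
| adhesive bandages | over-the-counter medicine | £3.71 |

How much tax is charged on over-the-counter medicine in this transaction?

Allergy tablets £16.65: over-the-counter medicine → 6.5% + 3% district = 9.5% → £1.58175
Adhesive bandages £3.71: over-the-counter medicine → 6.5% + 3% district = 9.5% → £0.35245
Tax on over-the-counter medicine: unrounded sum = £1.9342 → £1.93

£1.93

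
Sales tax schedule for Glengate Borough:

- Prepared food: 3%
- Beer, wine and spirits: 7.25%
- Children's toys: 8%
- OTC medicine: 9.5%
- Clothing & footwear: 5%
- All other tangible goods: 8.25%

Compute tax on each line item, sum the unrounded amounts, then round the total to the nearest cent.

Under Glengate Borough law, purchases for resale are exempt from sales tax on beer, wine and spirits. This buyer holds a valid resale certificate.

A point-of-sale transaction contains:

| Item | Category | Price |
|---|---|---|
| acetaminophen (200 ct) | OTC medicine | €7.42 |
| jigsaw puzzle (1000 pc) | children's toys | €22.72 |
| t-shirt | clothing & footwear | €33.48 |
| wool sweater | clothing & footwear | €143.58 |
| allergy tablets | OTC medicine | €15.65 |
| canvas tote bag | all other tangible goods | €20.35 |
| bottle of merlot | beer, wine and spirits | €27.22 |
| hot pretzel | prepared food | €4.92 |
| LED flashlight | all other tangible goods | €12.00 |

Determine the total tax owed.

€15.68

Acetaminophen (200 ct) €7.42: OTC medicine → 9.5% → €0.7049
Jigsaw puzzle (1000 pc) €22.72: children's toys → 8% → €1.8176
T-shirt €33.48: clothing & footwear → 5% → €1.674
Wool sweater €143.58: clothing & footwear → 5% → €7.179
Allergy tablets €15.65: OTC medicine → 9.5% → €1.48675
Canvas tote bag €20.35: all other tangible goods → 8.25% → €1.678875
Bottle of merlot €27.22: beer, wine and spirits, buyer-exempt → 0% → €0.00
Hot pretzel €4.92: prepared food → 3% → €0.1476
LED flashlight €12.00: all other tangible goods → 8.25% → €0.99
Unrounded tax sum = €15.678725 → €15.68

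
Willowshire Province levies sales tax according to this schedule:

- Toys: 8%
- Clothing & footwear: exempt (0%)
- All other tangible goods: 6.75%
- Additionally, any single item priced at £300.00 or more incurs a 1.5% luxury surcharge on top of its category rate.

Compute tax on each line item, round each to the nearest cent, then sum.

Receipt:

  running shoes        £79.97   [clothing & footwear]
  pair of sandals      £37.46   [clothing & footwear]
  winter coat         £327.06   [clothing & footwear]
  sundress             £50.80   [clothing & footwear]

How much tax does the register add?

Running shoes £79.97: clothing & footwear → 0% → £0.00
Pair of sandals £37.46: clothing & footwear → 0% → £0.00
Winter coat £327.06: clothing & footwear → 0% + 1.5% surcharge = 1.5% → £4.91
Sundress £50.80: clothing & footwear → 0% → £0.00
Total tax = £4.91

£4.91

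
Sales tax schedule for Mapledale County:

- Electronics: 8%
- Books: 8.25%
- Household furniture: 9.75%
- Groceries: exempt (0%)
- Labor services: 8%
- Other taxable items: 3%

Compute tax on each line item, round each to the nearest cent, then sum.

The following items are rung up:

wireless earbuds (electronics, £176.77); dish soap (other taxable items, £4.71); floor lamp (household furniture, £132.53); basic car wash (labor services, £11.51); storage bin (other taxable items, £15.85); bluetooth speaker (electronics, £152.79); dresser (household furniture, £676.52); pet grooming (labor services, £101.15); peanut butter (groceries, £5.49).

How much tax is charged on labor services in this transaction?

£9.01

Basic car wash £11.51: labor services → 8% → £0.92
Pet grooming £101.15: labor services → 8% → £8.09
Tax on labor services = £0.92 + £8.09 = £9.01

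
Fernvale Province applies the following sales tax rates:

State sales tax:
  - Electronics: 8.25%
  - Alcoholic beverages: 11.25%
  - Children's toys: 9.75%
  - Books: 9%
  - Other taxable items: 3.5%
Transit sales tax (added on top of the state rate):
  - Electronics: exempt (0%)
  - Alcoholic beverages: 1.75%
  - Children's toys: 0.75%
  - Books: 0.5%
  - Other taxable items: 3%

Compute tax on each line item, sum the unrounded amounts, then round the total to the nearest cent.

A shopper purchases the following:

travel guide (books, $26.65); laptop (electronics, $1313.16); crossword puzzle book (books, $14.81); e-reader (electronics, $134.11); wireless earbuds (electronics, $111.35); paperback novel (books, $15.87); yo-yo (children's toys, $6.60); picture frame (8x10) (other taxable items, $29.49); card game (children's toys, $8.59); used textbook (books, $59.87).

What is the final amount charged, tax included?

Travel guide $26.65: books → 9% + 0.5% transit = 9.5% → $2.53175
Laptop $1313.16: electronics → 8.25% + 0% transit = 8.25% → $108.3357
Crossword puzzle book $14.81: books → 9% + 0.5% transit = 9.5% → $1.40695
E-reader $134.11: electronics → 8.25% + 0% transit = 8.25% → $11.064075
Wireless earbuds $111.35: electronics → 8.25% + 0% transit = 8.25% → $9.186375
Paperback novel $15.87: books → 9% + 0.5% transit = 9.5% → $1.50765
Yo-yo $6.60: children's toys → 9.75% + 0.75% transit = 10.5% → $0.693
Picture frame (8x10) $29.49: other taxable items → 3.5% + 3% transit = 6.5% → $1.91685
Card game $8.59: children's toys → 9.75% + 0.75% transit = 10.5% → $0.90195
Used textbook $59.87: books → 9% + 0.5% transit = 9.5% → $5.68765
Subtotal = $1720.50; unrounded tax = $143.23195 → $143.23; total due = $1863.73

$1863.73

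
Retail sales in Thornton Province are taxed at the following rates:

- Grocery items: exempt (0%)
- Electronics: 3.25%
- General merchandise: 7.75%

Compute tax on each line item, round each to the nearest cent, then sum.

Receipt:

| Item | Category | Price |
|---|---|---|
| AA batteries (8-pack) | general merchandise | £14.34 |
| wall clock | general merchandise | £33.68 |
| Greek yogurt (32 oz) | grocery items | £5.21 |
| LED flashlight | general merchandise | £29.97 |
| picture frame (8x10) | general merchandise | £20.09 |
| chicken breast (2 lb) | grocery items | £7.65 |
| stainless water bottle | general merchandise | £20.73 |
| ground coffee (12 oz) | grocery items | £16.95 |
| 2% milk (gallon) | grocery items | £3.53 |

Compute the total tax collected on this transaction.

AA batteries (8-pack) £14.34: general merchandise → 7.75% → £1.11
Wall clock £33.68: general merchandise → 7.75% → £2.61
Greek yogurt (32 oz) £5.21: grocery items → 0% → £0.00
LED flashlight £29.97: general merchandise → 7.75% → £2.32
Picture frame (8x10) £20.09: general merchandise → 7.75% → £1.56
Chicken breast (2 lb) £7.65: grocery items → 0% → £0.00
Stainless water bottle £20.73: general merchandise → 7.75% → £1.61
Ground coffee (12 oz) £16.95: grocery items → 0% → £0.00
2% milk (gallon) £3.53: grocery items → 0% → £0.00
Total tax = £1.11 + £2.61 + £2.32 + £1.56 + £1.61 = £9.21

£9.21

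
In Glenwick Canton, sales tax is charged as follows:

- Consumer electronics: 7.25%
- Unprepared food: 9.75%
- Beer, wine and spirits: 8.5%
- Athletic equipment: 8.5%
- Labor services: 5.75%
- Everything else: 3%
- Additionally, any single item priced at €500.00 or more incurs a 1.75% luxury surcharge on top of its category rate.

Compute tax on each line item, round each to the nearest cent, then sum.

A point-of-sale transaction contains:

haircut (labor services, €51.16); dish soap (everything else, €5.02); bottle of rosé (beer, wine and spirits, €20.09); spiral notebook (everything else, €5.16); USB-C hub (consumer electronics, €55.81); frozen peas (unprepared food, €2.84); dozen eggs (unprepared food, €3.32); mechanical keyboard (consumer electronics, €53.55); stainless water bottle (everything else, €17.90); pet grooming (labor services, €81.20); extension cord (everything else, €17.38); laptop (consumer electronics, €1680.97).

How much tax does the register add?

Haircut €51.16: labor services → 5.75% → €2.94
Dish soap €5.02: everything else → 3% → €0.15
Bottle of rosé €20.09: beer, wine and spirits → 8.5% → €1.71
Spiral notebook €5.16: everything else → 3% → €0.15
USB-C hub €55.81: consumer electronics → 7.25% → €4.05
Frozen peas €2.84: unprepared food → 9.75% → €0.28
Dozen eggs €3.32: unprepared food → 9.75% → €0.32
Mechanical keyboard €53.55: consumer electronics → 7.25% → €3.88
Stainless water bottle €17.90: everything else → 3% → €0.54
Pet grooming €81.20: labor services → 5.75% → €4.67
Extension cord €17.38: everything else → 3% → €0.52
Laptop €1680.97: consumer electronics → 7.25% + 1.75% surcharge = 9% → €151.29
Total tax = €2.94 + €0.15 + €1.71 + €0.15 + €4.05 + €0.28 + €0.32 + €3.88 + €0.54 + €4.67 + €0.52 + €151.29 = €170.50

€170.50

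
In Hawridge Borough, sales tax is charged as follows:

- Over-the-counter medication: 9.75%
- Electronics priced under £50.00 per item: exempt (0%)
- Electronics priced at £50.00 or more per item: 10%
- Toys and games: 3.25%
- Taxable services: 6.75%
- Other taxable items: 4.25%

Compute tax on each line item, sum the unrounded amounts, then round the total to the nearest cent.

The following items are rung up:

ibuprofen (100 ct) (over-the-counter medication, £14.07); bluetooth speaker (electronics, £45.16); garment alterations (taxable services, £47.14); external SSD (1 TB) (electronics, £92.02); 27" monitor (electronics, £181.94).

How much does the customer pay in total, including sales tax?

Ibuprofen (100 ct) £14.07: over-the-counter medication → 9.75% → £1.371825
Bluetooth speaker £45.16: electronics, under £50.00 → 0% → £0.00
Garment alterations £47.14: taxable services → 6.75% → £3.18195
External SSD (1 TB) £92.02: electronics, £50.00 or more → 10% → £9.202
27" monitor £181.94: electronics, £50.00 or more → 10% → £18.194
Subtotal = £380.33; unrounded tax = £31.949775 → £31.95; total due = £412.28

£412.28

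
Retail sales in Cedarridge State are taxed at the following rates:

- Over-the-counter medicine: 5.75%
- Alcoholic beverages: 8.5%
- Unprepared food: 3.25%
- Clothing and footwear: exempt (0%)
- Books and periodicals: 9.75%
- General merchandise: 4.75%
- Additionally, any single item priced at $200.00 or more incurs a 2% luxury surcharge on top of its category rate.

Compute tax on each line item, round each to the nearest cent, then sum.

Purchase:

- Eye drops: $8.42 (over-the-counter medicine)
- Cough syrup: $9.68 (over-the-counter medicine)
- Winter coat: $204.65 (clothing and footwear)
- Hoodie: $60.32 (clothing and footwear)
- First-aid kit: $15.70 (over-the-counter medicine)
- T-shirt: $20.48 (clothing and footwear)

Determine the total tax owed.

Eye drops $8.42: over-the-counter medicine → 5.75% → $0.48
Cough syrup $9.68: over-the-counter medicine → 5.75% → $0.56
Winter coat $204.65: clothing and footwear → 0% + 2% surcharge = 2% → $4.09
Hoodie $60.32: clothing and footwear → 0% → $0.00
First-aid kit $15.70: over-the-counter medicine → 5.75% → $0.90
T-shirt $20.48: clothing and footwear → 0% → $0.00
Total tax = $0.48 + $0.56 + $4.09 + $0.90 = $6.03

$6.03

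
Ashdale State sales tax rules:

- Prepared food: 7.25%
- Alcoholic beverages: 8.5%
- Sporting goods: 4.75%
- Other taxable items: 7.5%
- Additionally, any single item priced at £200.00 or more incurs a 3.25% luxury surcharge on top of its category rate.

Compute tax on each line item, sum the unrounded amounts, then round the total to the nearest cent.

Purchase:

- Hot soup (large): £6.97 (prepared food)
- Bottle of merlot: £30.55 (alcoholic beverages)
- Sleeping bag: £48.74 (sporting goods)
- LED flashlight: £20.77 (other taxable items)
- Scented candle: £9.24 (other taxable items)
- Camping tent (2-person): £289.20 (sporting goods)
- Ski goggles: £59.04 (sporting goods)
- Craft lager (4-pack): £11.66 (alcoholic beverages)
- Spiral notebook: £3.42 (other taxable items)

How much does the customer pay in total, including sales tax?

£514.45

Hot soup (large) £6.97: prepared food → 7.25% → £0.505325
Bottle of merlot £30.55: alcoholic beverages → 8.5% → £2.59675
Sleeping bag £48.74: sporting goods → 4.75% → £2.31515
LED flashlight £20.77: other taxable items → 7.5% → £1.55775
Scented candle £9.24: other taxable items → 7.5% → £0.693
Camping tent (2-person) £289.20: sporting goods → 4.75% + 3.25% surcharge = 8% → £23.136
Ski goggles £59.04: sporting goods → 4.75% → £2.8044
Craft lager (4-pack) £11.66: alcoholic beverages → 8.5% → £0.9911
Spiral notebook £3.42: other taxable items → 7.5% → £0.2565
Subtotal = £479.59; unrounded tax = £34.855975 → £34.86; total due = £514.45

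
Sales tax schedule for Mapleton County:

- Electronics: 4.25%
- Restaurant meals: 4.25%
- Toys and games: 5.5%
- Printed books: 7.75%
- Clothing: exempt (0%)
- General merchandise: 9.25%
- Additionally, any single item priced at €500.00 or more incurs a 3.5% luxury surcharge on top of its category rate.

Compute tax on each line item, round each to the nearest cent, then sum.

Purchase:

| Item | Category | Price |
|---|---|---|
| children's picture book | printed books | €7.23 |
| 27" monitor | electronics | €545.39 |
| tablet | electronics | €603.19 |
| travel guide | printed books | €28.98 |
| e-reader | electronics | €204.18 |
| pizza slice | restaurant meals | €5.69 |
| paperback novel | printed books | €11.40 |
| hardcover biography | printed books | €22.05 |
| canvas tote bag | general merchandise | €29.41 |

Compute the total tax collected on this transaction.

€106.06

Children's picture book €7.23: printed books → 7.75% → €0.56
27" monitor €545.39: electronics → 4.25% + 3.5% surcharge = 7.75% → €42.27
Tablet €603.19: electronics → 4.25% + 3.5% surcharge = 7.75% → €46.75
Travel guide €28.98: printed books → 7.75% → €2.25
E-reader €204.18: electronics → 4.25% → €8.68
Pizza slice €5.69: restaurant meals → 4.25% → €0.24
Paperback novel €11.40: printed books → 7.75% → €0.88
Hardcover biography €22.05: printed books → 7.75% → €1.71
Canvas tote bag €29.41: general merchandise → 9.25% → €2.72
Total tax = €0.56 + €42.27 + €46.75 + €2.25 + €8.68 + €0.24 + €0.88 + €1.71 + €2.72 = €106.06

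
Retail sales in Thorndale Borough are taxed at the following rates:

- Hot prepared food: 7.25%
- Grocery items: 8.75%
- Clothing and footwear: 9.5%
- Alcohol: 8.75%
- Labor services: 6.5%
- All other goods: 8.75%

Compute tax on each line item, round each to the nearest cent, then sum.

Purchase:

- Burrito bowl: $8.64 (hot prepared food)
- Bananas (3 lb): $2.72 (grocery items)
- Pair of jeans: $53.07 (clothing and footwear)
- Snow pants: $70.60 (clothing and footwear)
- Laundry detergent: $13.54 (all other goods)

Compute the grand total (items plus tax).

$162.37

Burrito bowl $8.64: hot prepared food → 7.25% → $0.63
Bananas (3 lb) $2.72: grocery items → 8.75% → $0.24
Pair of jeans $53.07: clothing and footwear → 9.5% → $5.04
Snow pants $70.60: clothing and footwear → 9.5% → $6.71
Laundry detergent $13.54: all other goods → 8.75% → $1.18
Subtotal = $148.57; tax = $13.80; total due = $162.37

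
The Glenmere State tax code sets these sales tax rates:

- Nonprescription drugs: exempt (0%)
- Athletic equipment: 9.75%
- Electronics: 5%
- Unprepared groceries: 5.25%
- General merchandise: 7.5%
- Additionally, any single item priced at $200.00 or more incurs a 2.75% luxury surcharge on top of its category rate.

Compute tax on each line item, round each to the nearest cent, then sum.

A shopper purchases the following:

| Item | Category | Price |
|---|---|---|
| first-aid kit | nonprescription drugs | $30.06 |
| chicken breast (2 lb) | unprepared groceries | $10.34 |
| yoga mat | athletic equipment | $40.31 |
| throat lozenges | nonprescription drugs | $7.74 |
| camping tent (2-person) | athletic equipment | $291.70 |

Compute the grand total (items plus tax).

First-aid kit $30.06: nonprescription drugs → 0% → $0.00
Chicken breast (2 lb) $10.34: unprepared groceries → 5.25% → $0.54
Yoga mat $40.31: athletic equipment → 9.75% → $3.93
Throat lozenges $7.74: nonprescription drugs → 0% → $0.00
Camping tent (2-person) $291.70: athletic equipment → 9.75% + 2.75% surcharge = 12.5% → $36.46
Subtotal = $380.15; tax = $40.93; total due = $421.08

$421.08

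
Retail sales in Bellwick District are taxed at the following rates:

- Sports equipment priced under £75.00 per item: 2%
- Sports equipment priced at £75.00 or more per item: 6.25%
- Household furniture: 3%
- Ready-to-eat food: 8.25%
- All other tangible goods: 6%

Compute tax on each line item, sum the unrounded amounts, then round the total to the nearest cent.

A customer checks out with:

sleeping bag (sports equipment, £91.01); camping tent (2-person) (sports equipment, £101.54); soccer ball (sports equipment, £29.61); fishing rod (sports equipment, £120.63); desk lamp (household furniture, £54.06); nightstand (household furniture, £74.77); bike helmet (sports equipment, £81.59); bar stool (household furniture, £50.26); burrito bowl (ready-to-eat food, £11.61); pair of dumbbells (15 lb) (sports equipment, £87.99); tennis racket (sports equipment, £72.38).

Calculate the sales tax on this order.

£38.54

Sleeping bag £91.01: sports equipment, £75.00 or more → 6.25% → £5.688125
Camping tent (2-person) £101.54: sports equipment, £75.00 or more → 6.25% → £6.34625
Soccer ball £29.61: sports equipment, under £75.00 → 2% → £0.5922
Fishing rod £120.63: sports equipment, £75.00 or more → 6.25% → £7.539375
Desk lamp £54.06: household furniture → 3% → £1.6218
Nightstand £74.77: household furniture → 3% → £2.2431
Bike helmet £81.59: sports equipment, £75.00 or more → 6.25% → £5.099375
Bar stool £50.26: household furniture → 3% → £1.5078
Burrito bowl £11.61: ready-to-eat food → 8.25% → £0.957825
Pair of dumbbells (15 lb) £87.99: sports equipment, £75.00 or more → 6.25% → £5.499375
Tennis racket £72.38: sports equipment, under £75.00 → 2% → £1.4476
Unrounded tax sum = £38.542825 → £38.54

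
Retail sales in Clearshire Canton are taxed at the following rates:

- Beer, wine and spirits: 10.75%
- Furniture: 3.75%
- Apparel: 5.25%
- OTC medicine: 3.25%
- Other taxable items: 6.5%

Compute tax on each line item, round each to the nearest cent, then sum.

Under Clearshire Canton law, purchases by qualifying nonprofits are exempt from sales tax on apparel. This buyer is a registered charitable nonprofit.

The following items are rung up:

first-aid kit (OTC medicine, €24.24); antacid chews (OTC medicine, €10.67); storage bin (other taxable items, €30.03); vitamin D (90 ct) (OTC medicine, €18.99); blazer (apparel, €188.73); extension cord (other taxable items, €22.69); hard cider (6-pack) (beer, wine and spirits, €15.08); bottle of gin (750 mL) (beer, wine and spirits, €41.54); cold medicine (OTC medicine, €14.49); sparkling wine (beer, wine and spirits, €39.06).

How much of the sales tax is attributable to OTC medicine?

€2.23

First-aid kit €24.24: OTC medicine → 3.25% → €0.79
Antacid chews €10.67: OTC medicine → 3.25% → €0.35
Vitamin D (90 ct) €18.99: OTC medicine → 3.25% → €0.62
Cold medicine €14.49: OTC medicine → 3.25% → €0.47
Tax on OTC medicine = €0.79 + €0.35 + €0.62 + €0.47 = €2.23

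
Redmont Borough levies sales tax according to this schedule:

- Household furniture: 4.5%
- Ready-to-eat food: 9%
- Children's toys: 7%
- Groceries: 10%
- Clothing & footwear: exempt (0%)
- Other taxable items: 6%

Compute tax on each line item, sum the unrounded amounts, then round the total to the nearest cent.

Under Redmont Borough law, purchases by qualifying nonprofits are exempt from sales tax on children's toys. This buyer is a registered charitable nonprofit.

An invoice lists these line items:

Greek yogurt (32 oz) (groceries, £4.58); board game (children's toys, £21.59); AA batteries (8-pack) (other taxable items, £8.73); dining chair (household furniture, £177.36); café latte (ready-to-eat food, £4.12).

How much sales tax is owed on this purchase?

Greek yogurt (32 oz) £4.58: groceries → 10% → £0.458
Board game £21.59: children's toys, buyer-exempt → 0% → £0.00
AA batteries (8-pack) £8.73: other taxable items → 6% → £0.5238
Dining chair £177.36: household furniture → 4.5% → £7.9812
Café latte £4.12: ready-to-eat food → 9% → £0.3708
Unrounded tax sum = £9.3338 → £9.33

£9.33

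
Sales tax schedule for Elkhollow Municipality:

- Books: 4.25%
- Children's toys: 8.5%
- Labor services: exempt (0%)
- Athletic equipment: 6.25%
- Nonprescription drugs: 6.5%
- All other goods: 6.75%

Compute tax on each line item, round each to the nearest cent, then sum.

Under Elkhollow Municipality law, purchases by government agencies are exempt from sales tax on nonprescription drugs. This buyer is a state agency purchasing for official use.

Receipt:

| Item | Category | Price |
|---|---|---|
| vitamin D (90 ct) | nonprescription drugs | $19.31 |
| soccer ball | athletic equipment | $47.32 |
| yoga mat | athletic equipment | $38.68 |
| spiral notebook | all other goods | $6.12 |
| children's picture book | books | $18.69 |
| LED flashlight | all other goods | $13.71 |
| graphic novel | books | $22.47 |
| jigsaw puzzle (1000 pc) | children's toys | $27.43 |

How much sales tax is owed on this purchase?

Vitamin D (90 ct) $19.31: nonprescription drugs, buyer-exempt → 0% → $0.00
Soccer ball $47.32: athletic equipment → 6.25% → $2.96
Yoga mat $38.68: athletic equipment → 6.25% → $2.42
Spiral notebook $6.12: all other goods → 6.75% → $0.41
Children's picture book $18.69: books → 4.25% → $0.79
LED flashlight $13.71: all other goods → 6.75% → $0.93
Graphic novel $22.47: books → 4.25% → $0.95
Jigsaw puzzle (1000 pc) $27.43: children's toys → 8.5% → $2.33
Total tax = $2.96 + $2.42 + $0.41 + $0.79 + $0.93 + $0.95 + $2.33 = $10.79

$10.79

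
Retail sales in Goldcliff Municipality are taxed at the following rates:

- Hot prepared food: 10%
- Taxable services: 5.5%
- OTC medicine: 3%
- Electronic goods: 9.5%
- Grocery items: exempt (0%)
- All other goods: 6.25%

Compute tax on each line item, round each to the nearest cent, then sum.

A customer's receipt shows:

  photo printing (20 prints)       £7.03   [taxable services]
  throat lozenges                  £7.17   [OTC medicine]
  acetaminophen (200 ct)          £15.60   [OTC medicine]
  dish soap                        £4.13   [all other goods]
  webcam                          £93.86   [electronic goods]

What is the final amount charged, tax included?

Photo printing (20 prints) £7.03: taxable services → 5.5% → £0.39
Throat lozenges £7.17: OTC medicine → 3% → £0.22
Acetaminophen (200 ct) £15.60: OTC medicine → 3% → £0.47
Dish soap £4.13: all other goods → 6.25% → £0.26
Webcam £93.86: electronic goods → 9.5% → £8.92
Subtotal = £127.79; tax = £10.26; total due = £138.05

£138.05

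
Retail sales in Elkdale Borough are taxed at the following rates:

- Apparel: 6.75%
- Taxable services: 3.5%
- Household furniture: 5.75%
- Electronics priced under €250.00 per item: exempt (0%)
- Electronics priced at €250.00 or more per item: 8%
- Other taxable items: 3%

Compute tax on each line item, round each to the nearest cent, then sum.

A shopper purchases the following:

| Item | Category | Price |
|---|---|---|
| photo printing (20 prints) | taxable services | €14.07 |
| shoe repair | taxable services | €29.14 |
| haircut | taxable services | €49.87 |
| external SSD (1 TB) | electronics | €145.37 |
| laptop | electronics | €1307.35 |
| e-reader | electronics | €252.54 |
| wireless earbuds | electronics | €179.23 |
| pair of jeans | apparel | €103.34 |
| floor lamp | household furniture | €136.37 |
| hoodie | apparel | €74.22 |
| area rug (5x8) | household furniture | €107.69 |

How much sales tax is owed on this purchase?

€154.07

Photo printing (20 prints) €14.07: taxable services → 3.5% → €0.49
Shoe repair €29.14: taxable services → 3.5% → €1.02
Haircut €49.87: taxable services → 3.5% → €1.75
External SSD (1 TB) €145.37: electronics, under €250.00 → 0% → €0.00
Laptop €1307.35: electronics, €250.00 or more → 8% → €104.59
E-reader €252.54: electronics, €250.00 or more → 8% → €20.20
Wireless earbuds €179.23: electronics, under €250.00 → 0% → €0.00
Pair of jeans €103.34: apparel → 6.75% → €6.98
Floor lamp €136.37: household furniture → 5.75% → €7.84
Hoodie €74.22: apparel → 6.75% → €5.01
Area rug (5x8) €107.69: household furniture → 5.75% → €6.19
Total tax = €0.49 + €1.02 + €1.75 + €104.59 + €20.20 + €6.98 + €7.84 + €5.01 + €6.19 = €154.07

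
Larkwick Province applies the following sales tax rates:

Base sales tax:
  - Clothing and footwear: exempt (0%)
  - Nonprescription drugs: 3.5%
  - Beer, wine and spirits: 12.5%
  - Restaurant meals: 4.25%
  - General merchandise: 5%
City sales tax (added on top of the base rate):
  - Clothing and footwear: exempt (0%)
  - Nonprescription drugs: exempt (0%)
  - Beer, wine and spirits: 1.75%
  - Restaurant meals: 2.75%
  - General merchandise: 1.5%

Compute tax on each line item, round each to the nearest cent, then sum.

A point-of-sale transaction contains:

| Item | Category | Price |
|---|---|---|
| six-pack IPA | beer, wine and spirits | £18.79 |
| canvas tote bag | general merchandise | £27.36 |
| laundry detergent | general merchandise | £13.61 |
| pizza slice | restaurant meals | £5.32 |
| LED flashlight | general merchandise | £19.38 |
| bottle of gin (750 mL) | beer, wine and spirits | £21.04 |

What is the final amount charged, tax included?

Six-pack IPA £18.79: beer, wine and spirits → 12.5% + 1.75% city = 14.25% → £2.68
Canvas tote bag £27.36: general merchandise → 5% + 1.5% city = 6.5% → £1.78
Laundry detergent £13.61: general merchandise → 5% + 1.5% city = 6.5% → £0.88
Pizza slice £5.32: restaurant meals → 4.25% + 2.75% city = 7% → £0.37
LED flashlight £19.38: general merchandise → 5% + 1.5% city = 6.5% → £1.26
Bottle of gin (750 mL) £21.04: beer, wine and spirits → 12.5% + 1.75% city = 14.25% → £3.00
Subtotal = £105.50; tax = £9.97; total due = £115.47

£115.47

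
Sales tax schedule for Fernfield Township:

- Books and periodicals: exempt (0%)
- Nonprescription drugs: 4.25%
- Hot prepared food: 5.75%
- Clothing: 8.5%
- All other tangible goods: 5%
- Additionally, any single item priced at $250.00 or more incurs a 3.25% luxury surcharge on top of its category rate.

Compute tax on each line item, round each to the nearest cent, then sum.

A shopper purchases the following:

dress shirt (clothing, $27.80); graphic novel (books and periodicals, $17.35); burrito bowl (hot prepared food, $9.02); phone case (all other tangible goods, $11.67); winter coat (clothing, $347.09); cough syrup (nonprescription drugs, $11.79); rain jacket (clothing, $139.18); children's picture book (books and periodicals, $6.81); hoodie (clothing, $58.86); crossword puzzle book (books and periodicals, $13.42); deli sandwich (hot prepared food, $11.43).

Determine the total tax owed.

$62.23

Dress shirt $27.80: clothing → 8.5% → $2.36
Graphic novel $17.35: books and periodicals → 0% → $0.00
Burrito bowl $9.02: hot prepared food → 5.75% → $0.52
Phone case $11.67: all other tangible goods → 5% → $0.58
Winter coat $347.09: clothing → 8.5% + 3.25% surcharge = 11.75% → $40.78
Cough syrup $11.79: nonprescription drugs → 4.25% → $0.50
Rain jacket $139.18: clothing → 8.5% → $11.83
Children's picture book $6.81: books and periodicals → 0% → $0.00
Hoodie $58.86: clothing → 8.5% → $5.00
Crossword puzzle book $13.42: books and periodicals → 0% → $0.00
Deli sandwich $11.43: hot prepared food → 5.75% → $0.66
Total tax = $2.36 + $0.52 + $0.58 + $40.78 + $0.50 + $11.83 + $5.00 + $0.66 = $62.23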